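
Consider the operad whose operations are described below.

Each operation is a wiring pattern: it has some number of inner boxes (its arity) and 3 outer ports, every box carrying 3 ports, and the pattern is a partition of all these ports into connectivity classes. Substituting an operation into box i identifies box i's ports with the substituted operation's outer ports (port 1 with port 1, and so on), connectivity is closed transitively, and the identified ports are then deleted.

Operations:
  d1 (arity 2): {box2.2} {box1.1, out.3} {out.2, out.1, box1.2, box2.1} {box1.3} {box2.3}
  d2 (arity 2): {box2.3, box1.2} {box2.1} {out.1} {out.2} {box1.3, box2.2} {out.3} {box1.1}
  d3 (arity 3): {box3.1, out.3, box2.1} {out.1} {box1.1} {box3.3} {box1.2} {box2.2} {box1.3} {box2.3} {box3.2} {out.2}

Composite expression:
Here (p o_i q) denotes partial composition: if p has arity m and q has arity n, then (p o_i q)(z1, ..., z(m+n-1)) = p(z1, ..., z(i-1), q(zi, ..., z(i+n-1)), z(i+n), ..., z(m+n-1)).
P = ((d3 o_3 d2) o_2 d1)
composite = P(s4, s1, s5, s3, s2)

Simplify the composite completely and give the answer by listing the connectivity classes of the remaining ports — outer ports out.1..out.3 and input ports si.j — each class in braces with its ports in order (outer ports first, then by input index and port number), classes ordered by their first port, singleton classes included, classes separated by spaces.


{out.1} {out.2} {out.3, s1.2, s5.1} {s1.1} {s1.3} {s2.1} {s2.2, s3.3} {s2.3, s3.2} {s3.1} {s4.1} {s4.2} {s4.3} {s5.2} {s5.3}

Two ports join when wires chain via d3-identified ports.
after d1, the pattern on (s1, s5) reads {out.1, out.2, s1.2, s5.1} {out.3, s1.1} {s1.3} {s5.2} {s5.3} (out.j = its outer ports)
after d2, the pattern on (s3, s2) reads {out.1} {out.2} {out.3} {s2.1} {s2.2, s3.3} {s2.3, s3.2} {s3.1} (out.j = its outer ports)
after d3, the pattern on (s4, s1, s5, s3, s2) reads {out.1} {out.2} {out.3, s1.2, s5.1} {s1.1} {s1.3} {s2.1} {s2.2, s3.3} {s2.3, s3.2} {s3.1} {s4.1} {s4.2} {s4.3} {s5.2} {s5.3} (out.j = its outer ports)


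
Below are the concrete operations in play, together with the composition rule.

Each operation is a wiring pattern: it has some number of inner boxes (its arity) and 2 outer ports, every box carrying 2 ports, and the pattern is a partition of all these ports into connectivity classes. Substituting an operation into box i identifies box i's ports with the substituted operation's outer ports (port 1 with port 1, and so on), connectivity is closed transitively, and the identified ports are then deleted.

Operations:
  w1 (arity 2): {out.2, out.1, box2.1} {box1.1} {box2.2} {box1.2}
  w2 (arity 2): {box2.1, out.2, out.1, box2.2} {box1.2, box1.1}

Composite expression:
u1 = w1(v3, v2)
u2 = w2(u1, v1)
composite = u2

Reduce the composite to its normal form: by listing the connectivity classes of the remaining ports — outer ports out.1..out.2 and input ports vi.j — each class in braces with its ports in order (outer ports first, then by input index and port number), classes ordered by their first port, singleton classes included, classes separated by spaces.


{out.1, out.2, v1.1, v1.2} {v2.1} {v2.2} {v3.1} {v3.2}

Two ports join when wires chain via w2-identified ports.
composing w1 on (v3, v2), with out.j its own outer ports: {out.1, out.2, v2.1} {v2.2} {v3.1} {v3.2}
composing w2 on (v3, v2, v1), with out.j its own outer ports: {out.1, out.2, v1.1, v1.2} {v2.1} {v2.2} {v3.1} {v3.2}


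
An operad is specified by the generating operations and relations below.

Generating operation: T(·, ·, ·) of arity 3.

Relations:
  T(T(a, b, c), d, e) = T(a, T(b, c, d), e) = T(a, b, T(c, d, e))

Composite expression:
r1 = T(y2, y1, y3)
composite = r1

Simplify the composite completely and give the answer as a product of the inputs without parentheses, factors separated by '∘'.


Under associativity of T, the answer is the y's in reading order.
T(y2, y1, y3) spells out as y2 ∘ y1 ∘ y3

y2 ∘ y1 ∘ y3


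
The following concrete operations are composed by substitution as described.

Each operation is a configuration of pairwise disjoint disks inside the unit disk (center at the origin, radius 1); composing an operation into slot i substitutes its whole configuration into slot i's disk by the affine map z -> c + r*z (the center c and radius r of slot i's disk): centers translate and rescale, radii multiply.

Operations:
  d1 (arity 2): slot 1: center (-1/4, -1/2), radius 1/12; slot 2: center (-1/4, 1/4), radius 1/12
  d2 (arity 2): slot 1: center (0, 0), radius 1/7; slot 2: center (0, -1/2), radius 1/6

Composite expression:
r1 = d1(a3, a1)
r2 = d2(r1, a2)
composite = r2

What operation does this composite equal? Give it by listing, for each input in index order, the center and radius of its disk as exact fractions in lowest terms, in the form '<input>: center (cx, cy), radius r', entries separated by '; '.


a1: center (-1/28, 1/28), radius 1/84; a2: center (0, -1/2), radius 1/6; a3: center (-1/28, -1/14), radius 1/84


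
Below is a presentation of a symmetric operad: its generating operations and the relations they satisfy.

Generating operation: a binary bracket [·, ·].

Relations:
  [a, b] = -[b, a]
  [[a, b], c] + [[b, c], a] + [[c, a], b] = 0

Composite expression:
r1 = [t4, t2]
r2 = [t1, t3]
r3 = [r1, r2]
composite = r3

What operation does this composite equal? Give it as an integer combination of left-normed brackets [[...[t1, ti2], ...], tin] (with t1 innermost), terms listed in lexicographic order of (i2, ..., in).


[[[t1, t3], t2], t4] - [[[t1, t3], t4], t2]

A multilinear Lie element is pinned by t1-initial words (t1 innermost).
Composite bracket: [[t4, t2], [t1, t3]]
Applying ab - ba throughout gives 8 signed words (2^3 = 8).
Words beginning with t1 determine it all:
  word t1t3t2t4 has sign +1, contributing +[[[t1, t3], t2], t4]
  word t1t3t4t2 has sign -1, contributing -[[[t1, t3], t4], t2]


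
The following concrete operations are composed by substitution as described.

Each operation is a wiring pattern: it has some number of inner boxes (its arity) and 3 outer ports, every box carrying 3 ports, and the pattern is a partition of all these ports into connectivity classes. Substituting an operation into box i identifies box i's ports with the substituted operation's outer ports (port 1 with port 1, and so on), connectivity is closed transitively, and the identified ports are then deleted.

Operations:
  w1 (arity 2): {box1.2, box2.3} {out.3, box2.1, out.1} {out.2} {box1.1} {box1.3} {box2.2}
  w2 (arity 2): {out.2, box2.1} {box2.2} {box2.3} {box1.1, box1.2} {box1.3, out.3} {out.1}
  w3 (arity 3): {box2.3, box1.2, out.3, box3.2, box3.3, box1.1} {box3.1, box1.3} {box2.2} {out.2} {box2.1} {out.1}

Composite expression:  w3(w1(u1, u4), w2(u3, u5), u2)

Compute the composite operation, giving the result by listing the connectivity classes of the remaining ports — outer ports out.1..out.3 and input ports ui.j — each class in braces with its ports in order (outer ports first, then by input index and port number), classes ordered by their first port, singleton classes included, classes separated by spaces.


{out.1} {out.2} {out.3, u2.1, u2.2, u2.3, u3.3, u4.1} {u1.1} {u1.2, u4.3} {u1.3} {u3.1, u3.2} {u4.2} {u5.1} {u5.2} {u5.3}

Connectivity passes through glued w3-boundaries; trace each wire chain.
stage w1: inputs (u1, u4), connectivity {out.1, out.3, u4.1} {out.2} {u1.1} {u1.2, u4.3} {u1.3} {u4.2}, out.j its boundary
stage w2: inputs (u3, u5), connectivity {out.1} {out.2, u5.1} {out.3, u3.3} {u3.1, u3.2} {u5.2} {u5.3}, out.j its boundary
stage w3: inputs (u1, u4, u3, u5, u2), connectivity {out.1} {out.2} {out.3, u2.1, u2.2, u2.3, u3.3, u4.1} {u1.1} {u1.2, u4.3} {u1.3} {u3.1, u3.2} {u4.2} {u5.1} {u5.2} {u5.3}, out.j its boundary


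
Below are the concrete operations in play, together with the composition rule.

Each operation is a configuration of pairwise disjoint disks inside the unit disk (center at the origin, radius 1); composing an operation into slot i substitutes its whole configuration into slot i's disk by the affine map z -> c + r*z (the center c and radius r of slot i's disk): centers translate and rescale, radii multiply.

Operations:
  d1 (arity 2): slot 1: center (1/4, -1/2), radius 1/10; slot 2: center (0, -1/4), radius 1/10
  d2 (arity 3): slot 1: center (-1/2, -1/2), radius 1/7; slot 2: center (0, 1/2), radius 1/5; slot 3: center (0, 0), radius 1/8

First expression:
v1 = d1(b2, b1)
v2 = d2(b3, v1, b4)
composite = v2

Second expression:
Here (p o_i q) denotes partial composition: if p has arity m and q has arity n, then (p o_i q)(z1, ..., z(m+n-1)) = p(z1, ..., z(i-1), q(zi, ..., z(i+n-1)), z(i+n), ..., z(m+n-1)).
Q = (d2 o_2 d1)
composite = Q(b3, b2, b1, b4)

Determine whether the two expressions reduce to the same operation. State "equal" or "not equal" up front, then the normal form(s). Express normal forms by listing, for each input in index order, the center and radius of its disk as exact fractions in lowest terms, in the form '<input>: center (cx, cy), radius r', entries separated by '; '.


equal; both compose to b1: center (0, 9/20), radius 1/50; b2: center (1/20, 2/5), radius 1/50; b3: center (-1/2, -1/2), radius 1/7; b4: center (0, 0), radius 1/8

The first expression, normalized: b1: center (0, 9/20), radius 1/50; b2: center (1/20, 2/5), radius 1/50; b3: center (-1/2, -1/2), radius 1/7; b4: center (0, 0), radius 1/8
The second expression, normalized: b1: center (0, 9/20), radius 1/50; b2: center (1/20, 2/5), radius 1/50; b3: center (-1/2, -1/2), radius 1/7; b4: center (0, 0), radius 1/8
Same normal form: equal.


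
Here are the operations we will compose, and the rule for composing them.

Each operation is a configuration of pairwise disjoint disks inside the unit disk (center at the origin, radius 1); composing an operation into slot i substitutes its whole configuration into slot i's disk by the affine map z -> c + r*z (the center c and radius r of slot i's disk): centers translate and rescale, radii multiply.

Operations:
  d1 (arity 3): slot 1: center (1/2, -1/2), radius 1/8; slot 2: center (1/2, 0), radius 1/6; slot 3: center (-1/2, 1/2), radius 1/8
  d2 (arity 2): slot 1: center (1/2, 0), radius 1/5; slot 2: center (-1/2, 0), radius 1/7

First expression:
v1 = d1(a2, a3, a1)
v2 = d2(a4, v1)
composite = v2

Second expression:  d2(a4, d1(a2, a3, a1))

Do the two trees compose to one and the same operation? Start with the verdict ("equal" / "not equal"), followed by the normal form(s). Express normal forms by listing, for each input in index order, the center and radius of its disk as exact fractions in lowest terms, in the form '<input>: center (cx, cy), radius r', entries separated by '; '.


equal: each reduces to a1: center (-4/7, 1/14), radius 1/56; a2: center (-3/7, -1/14), radius 1/56; a3: center (-3/7, 0), radius 1/42; a4: center (1/2, 0), radius 1/5

The first expression, normalized: a1: center (-4/7, 1/14), radius 1/56; a2: center (-3/7, -1/14), radius 1/56; a3: center (-3/7, 0), radius 1/42; a4: center (1/2, 0), radius 1/5
The second expression, normalized: a1: center (-4/7, 1/14), radius 1/56; a2: center (-3/7, -1/14), radius 1/56; a3: center (-3/7, 0), radius 1/42; a4: center (1/2, 0), radius 1/5
Both agree, so they are equal.


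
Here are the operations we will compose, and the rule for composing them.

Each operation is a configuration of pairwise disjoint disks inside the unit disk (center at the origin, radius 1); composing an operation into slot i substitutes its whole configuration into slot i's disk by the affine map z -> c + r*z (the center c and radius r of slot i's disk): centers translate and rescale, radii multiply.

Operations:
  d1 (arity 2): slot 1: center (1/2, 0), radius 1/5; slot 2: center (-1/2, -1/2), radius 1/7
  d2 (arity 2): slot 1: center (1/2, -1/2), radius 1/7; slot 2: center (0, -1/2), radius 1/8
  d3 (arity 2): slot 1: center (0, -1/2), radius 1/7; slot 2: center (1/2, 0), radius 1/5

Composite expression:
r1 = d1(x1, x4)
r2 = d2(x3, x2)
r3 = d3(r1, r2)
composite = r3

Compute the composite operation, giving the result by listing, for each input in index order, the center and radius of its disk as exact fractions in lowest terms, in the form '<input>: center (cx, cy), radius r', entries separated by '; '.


Nesting under d3 composes maps z -> c + r*z down each x-path.
tracing x1 down its 2-map path: center (1/14, -1/2), radius 1/35
tracing x4 down its 2-map path: center (-1/14, -4/7), radius 1/49
tracing x3 down its 2-map path: center (3/5, -1/10), radius 1/35
tracing x2 down its 2-map path: center (1/2, -1/10), radius 1/40

x1: center (1/14, -1/2), radius 1/35; x2: center (1/2, -1/10), radius 1/40; x3: center (3/5, -1/10), radius 1/35; x4: center (-1/14, -4/7), radius 1/49


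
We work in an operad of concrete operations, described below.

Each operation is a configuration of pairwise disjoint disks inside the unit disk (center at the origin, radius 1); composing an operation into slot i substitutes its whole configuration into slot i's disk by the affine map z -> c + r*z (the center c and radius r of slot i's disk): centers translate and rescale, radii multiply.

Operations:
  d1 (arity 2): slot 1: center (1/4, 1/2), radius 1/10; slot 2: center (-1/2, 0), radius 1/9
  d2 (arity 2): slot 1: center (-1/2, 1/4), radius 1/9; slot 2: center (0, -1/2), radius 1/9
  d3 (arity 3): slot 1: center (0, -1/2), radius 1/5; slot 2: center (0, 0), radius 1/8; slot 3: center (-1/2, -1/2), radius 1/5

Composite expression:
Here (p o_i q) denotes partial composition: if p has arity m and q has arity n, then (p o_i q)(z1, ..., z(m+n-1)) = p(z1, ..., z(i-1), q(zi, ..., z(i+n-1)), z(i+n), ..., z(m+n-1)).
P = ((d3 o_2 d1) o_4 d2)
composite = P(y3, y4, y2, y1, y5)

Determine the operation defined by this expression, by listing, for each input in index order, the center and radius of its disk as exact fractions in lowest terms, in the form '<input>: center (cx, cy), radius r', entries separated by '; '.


y1: center (-3/5, -9/20), radius 1/45; y2: center (-1/16, 0), radius 1/72; y3: center (0, -1/2), radius 1/5; y4: center (1/32, 1/16), radius 1/80; y5: center (-1/2, -3/5), radius 1/45


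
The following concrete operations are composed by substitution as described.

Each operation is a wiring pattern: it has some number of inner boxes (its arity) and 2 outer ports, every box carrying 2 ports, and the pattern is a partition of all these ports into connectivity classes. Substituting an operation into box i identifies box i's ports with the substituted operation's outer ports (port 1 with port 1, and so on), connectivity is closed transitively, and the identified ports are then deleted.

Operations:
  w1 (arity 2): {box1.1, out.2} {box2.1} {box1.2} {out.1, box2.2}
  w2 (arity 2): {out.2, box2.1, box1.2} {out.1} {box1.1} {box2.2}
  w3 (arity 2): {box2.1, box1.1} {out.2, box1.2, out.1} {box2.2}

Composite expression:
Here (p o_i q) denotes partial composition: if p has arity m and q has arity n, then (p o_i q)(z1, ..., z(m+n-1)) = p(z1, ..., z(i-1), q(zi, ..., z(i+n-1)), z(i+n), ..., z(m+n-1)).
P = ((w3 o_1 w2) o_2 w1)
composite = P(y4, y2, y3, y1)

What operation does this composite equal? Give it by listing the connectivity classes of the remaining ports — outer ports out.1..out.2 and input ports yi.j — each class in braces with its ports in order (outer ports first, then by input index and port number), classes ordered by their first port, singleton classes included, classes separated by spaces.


{out.1, out.2, y3.2, y4.2} {y1.1} {y1.2} {y2.1} {y2.2} {y3.1} {y4.1}

Substituting into w3 glues patterns; closure does the rest.
after w1, the pattern on (y2, y3) reads {out.1, y3.2} {out.2, y2.1} {y2.2} {y3.1} (out.j = its outer ports)
after w2, the pattern on (y4, y2, y3) reads {out.1} {out.2, y3.2, y4.2} {y2.1} {y2.2} {y3.1} {y4.1} (out.j = its outer ports)
after w3, the pattern on (y4, y2, y3, y1) reads {out.1, out.2, y3.2, y4.2} {y1.1} {y1.2} {y2.1} {y2.2} {y3.1} {y4.1} (out.j = its outer ports)


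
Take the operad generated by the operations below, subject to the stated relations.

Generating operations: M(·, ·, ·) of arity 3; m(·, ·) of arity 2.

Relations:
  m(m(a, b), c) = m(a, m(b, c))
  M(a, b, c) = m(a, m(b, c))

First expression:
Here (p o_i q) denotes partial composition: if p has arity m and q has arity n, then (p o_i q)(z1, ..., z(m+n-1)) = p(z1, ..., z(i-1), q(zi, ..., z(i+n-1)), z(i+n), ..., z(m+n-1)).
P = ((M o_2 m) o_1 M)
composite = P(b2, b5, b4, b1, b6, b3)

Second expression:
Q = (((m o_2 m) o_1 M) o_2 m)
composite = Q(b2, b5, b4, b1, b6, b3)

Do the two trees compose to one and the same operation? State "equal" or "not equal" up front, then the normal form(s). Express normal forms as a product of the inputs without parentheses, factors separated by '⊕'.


The first expression, normalized: b2 ⊕ b5 ⊕ b4 ⊕ b1 ⊕ b6 ⊕ b3
The second expression, normalized: b2 ⊕ b5 ⊕ b4 ⊕ b1 ⊕ b6 ⊕ b3
The normal forms match — equal.

equal — both sides give b2 ⊕ b5 ⊕ b4 ⊕ b1 ⊕ b6 ⊕ b3


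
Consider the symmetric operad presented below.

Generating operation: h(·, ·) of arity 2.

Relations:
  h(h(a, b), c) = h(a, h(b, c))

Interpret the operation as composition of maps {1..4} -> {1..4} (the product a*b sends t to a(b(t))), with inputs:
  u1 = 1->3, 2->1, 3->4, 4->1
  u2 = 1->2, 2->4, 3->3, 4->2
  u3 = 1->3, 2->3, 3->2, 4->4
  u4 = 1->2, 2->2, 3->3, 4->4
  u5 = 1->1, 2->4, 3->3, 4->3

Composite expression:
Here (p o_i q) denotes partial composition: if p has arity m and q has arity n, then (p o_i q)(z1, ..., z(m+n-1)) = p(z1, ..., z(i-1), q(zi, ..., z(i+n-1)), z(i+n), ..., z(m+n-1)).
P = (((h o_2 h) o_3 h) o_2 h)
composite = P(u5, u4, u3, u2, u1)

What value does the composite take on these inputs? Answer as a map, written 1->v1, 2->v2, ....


1->4, 2->3, 3->3, 4->3

h(u4, u3) = 1->3, 2->3, 3->2, 4->4
h(u2, u1) = 1->3, 2->2, 3->2, 4->2
h(h(u4, u3), h(u2, u1)) = 1->2, 2->3, 3->3, 4->3
h(u5, h(h(u4, u3), h(u2, u1))) = 1->4, 2->3, 3->3, 4->3


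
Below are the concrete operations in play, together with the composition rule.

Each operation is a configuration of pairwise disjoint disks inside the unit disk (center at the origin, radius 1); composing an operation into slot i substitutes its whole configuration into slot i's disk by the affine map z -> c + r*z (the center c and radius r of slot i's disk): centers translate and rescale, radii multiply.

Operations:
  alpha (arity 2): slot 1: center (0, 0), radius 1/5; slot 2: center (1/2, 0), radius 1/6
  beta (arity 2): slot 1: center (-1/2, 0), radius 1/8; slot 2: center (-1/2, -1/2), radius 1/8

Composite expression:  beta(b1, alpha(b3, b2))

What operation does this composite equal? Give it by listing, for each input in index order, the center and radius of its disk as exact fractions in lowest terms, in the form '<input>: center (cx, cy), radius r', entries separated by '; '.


Only the slot chain above each b matters under beta; compose those maps.
for b1, the 1-step affine chain lands on center (-1/2, 0), radius 1/8
for b3, the 2-step affine chain lands on center (-1/2, -1/2), radius 1/40
for b2, the 2-step affine chain lands on center (-7/16, -1/2), radius 1/48

b1: center (-1/2, 0), radius 1/8; b2: center (-7/16, -1/2), radius 1/48; b3: center (-1/2, -1/2), radius 1/40


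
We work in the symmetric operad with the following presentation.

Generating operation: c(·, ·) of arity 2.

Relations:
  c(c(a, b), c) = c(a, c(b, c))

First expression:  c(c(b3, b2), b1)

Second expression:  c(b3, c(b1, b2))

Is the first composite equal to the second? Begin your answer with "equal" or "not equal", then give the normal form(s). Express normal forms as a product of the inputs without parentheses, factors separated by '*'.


not equal; the first gives b3 * b2 * b1 and the second b3 * b1 * b2


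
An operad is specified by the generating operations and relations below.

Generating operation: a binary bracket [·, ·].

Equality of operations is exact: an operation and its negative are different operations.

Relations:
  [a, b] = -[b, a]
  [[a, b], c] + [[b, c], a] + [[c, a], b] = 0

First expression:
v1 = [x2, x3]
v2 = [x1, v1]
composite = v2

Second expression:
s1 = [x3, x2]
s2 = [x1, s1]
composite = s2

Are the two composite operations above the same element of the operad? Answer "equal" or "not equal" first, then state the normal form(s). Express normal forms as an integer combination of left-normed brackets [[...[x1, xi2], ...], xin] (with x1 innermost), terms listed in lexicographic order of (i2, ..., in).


not equal; first: [[x1, x2], x3] - [[x1, x3], x2]; second: -[[x1, x2], x3] + [[x1, x3], x2]


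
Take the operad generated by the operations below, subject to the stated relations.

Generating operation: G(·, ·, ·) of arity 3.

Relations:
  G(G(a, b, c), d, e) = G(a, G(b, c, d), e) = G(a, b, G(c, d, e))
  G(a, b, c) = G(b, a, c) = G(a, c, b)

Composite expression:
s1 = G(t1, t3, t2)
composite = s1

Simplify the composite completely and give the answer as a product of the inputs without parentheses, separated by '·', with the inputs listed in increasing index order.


t1 · t2 · t3

Both nesting and order wash out for G; what remains is which t's occur.
G(t1, t3, t2) unparenthesizes to t1 · t3 · t2
putting the inputs in ascending order: t1 · t2 · t3


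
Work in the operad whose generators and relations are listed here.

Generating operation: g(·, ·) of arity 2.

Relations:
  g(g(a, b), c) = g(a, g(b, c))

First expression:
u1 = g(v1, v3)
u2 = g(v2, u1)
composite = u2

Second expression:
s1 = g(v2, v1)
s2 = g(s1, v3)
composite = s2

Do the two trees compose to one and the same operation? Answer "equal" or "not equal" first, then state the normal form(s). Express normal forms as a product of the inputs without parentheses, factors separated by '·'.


equal; the common form is v2 · v1 · v3

In normal form, the first expression is v2 · v1 · v3
In normal form, the second expression is v2 · v1 · v3
Same normal form: equal.


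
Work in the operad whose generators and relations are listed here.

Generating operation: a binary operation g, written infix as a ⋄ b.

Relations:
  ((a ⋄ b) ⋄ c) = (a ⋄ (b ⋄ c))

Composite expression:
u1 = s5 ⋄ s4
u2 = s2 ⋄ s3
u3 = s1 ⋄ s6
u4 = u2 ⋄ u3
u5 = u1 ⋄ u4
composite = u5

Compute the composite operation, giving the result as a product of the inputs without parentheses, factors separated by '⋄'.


s5 ⋄ s4 ⋄ s2 ⋄ s3 ⋄ s1 ⋄ s6

Under associativity of g, the answer is the s's in reading order.
(s5 ⋄ s4) flattens to s5 ⋄ s4
(s2 ⋄ s3) flattens to s2 ⋄ s3
(s1 ⋄ s6) flattens to s1 ⋄ s6
((s2 ⋄ s3) ⋄ (s1 ⋄ s6)) flattens to s2 ⋄ s3 ⋄ s1 ⋄ s6
((s5 ⋄ s4) ⋄ ((s2 ⋄ s3) ⋄ (s1 ⋄ s6))) flattens to s5 ⋄ s4 ⋄ s2 ⋄ s3 ⋄ s1 ⋄ s6


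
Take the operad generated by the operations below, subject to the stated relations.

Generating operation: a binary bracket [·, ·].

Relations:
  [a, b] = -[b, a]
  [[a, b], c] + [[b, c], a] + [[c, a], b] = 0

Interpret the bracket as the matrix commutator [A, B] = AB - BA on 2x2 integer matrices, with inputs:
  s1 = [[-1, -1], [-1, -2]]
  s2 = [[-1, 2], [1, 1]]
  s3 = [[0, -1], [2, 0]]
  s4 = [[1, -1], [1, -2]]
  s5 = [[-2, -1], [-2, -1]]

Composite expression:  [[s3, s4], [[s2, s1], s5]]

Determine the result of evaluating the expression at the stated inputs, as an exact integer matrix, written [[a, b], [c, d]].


[[-21, 10], [-6, 21]]

[s3, s4] = [[1, 3], [6, -1]]
[s2, s1] = [[-1, 0], [-1, 1]]
[[s2, s1], s5] = [[-1, 2], [-3, 1]]
[[s3, s4], [[s2, s1], s5]] = [[-21, 10], [-6, 21]]


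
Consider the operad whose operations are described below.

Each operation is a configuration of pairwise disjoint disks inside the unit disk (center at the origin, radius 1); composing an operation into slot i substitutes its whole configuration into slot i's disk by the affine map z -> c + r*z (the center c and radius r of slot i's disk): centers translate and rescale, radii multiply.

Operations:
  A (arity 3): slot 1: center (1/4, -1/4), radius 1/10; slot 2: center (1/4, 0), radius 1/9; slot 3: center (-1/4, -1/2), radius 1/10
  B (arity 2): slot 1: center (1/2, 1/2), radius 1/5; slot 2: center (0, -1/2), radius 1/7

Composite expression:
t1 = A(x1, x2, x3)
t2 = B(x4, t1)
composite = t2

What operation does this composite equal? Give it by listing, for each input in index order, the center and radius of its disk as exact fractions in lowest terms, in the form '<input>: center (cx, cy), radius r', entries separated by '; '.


x1: center (1/28, -15/28), radius 1/70; x2: center (1/28, -1/2), radius 1/63; x3: center (-1/28, -4/7), radius 1/70; x4: center (1/2, 1/2), radius 1/5


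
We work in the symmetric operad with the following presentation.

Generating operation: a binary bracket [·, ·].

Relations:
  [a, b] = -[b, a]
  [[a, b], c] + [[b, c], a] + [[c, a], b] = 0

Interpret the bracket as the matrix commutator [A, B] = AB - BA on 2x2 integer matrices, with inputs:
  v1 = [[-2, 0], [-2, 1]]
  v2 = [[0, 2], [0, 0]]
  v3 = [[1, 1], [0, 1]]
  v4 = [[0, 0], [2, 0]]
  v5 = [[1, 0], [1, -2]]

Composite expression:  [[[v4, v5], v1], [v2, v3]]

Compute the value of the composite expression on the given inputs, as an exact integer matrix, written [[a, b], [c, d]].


[v4, v5] = [[0, 0], [6, 0]]
[[v4, v5], v1] = [[0, 0], [-18, 0]]
[v2, v3] = [[0, 0], [0, 0]]
[[[v4, v5], v1], [v2, v3]] = [[0, 0], [0, 0]]

[[0, 0], [0, 0]]


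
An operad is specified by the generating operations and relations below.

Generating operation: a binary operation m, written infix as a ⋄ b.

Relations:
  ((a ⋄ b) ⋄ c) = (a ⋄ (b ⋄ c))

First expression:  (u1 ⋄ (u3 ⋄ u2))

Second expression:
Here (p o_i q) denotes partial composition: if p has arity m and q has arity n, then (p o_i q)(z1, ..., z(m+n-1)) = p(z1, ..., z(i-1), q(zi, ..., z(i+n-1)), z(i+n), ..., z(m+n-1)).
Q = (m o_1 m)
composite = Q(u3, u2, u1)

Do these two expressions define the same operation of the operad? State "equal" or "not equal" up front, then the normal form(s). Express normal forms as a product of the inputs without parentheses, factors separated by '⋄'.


not equal; the first gives u1 ⋄ u3 ⋄ u2 and the second u3 ⋄ u2 ⋄ u1

The first expression reduces to u1 ⋄ u3 ⋄ u2
The second expression reduces to u3 ⋄ u2 ⋄ u1
Distinct normal forms: not equal.


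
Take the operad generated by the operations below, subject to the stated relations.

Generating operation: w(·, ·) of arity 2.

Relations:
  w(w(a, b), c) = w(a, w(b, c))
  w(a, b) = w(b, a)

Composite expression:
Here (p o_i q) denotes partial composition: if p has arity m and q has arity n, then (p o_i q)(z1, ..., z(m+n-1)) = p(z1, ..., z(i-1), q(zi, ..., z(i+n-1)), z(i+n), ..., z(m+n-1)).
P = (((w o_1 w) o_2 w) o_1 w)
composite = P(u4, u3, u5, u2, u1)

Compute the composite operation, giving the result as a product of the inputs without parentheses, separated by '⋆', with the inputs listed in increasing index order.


u1 ⋆ u2 ⋆ u3 ⋆ u4 ⋆ u5

Key point: w commutes, so take the u-inputs in any fixed order.
w(u4, u3) linearizes to u4 ⋆ u3
w(u5, u2) linearizes to u5 ⋆ u2
w(w(u4, u3), w(u5, u2)) linearizes to u4 ⋆ u3 ⋆ u5 ⋆ u2
w(w(w(u4, u3), w(u5, u2)), u1) linearizes to u4 ⋆ u3 ⋆ u5 ⋆ u2 ⋆ u1
putting the inputs in ascending order: u1 ⋆ u2 ⋆ u3 ⋆ u4 ⋆ u5


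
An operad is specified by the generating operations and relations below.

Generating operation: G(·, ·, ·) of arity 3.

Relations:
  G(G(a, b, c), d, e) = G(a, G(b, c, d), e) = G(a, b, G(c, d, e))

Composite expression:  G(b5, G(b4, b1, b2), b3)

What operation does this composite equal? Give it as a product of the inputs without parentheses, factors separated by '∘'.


Every regrouping of G is equal, so read the b-inputs in written order.
G(b4, b1, b2) reduces to b4 ∘ b1 ∘ b2
G(b5, G(b4, b1, b2), b3) reduces to b5 ∘ b4 ∘ b1 ∘ b2 ∘ b3

b5 ∘ b4 ∘ b1 ∘ b2 ∘ b3


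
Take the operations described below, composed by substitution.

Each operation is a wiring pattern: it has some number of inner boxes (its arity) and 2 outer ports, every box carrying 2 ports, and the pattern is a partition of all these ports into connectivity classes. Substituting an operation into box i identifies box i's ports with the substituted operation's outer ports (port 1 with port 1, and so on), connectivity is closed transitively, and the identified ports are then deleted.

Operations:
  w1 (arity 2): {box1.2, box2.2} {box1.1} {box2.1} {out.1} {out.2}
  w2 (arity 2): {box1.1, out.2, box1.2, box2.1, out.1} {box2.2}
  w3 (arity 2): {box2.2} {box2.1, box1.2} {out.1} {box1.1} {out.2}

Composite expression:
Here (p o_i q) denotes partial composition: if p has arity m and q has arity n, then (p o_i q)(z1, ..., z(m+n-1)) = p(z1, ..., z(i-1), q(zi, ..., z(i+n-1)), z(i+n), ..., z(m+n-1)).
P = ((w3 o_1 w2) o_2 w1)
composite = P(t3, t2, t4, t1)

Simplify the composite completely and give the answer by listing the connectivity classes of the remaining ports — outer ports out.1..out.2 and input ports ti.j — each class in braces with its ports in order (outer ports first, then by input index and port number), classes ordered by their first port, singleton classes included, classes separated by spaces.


Two ports join when wires chain via w3-identified ports.
after w1, the pattern on (t2, t4) reads {out.1} {out.2} {t2.1} {t2.2, t4.2} {t4.1} (out.j = its outer ports)
after w2, the pattern on (t3, t2, t4) reads {out.1, out.2, t3.1, t3.2} {t2.1} {t2.2, t4.2} {t4.1} (out.j = its outer ports)
after w3, the pattern on (t3, t2, t4, t1) reads {out.1} {out.2} {t1.1, t3.1, t3.2} {t1.2} {t2.1} {t2.2, t4.2} {t4.1} (out.j = its outer ports)

{out.1} {out.2} {t1.1, t3.1, t3.2} {t1.2} {t2.1} {t2.2, t4.2} {t4.1}


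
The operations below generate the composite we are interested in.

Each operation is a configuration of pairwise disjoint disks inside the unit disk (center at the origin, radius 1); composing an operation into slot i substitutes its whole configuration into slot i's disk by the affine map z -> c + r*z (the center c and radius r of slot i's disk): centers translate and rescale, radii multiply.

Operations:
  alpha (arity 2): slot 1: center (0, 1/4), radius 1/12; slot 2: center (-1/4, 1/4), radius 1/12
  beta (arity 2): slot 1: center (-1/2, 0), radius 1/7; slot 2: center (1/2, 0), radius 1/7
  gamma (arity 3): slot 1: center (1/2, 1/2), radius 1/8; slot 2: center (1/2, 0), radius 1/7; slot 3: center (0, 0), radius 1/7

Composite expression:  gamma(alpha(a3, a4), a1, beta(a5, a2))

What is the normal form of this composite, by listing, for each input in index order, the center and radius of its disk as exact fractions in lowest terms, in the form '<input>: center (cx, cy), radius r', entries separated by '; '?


a1: center (1/2, 0), radius 1/7; a2: center (1/14, 0), radius 1/49; a3: center (1/2, 17/32), radius 1/96; a4: center (15/32, 17/32), radius 1/96; a5: center (-1/14, 0), radius 1/49

Nesting under gamma composes maps z -> c + r*z down each a-path.
input a3: applying the 2 nested substitutions gives center (1/2, 17/32), radius 1/96
input a4: applying the 2 nested substitutions gives center (15/32, 17/32), radius 1/96
input a1: applying the 1 nested substitution gives center (1/2, 0), radius 1/7
input a5: applying the 2 nested substitutions gives center (-1/14, 0), radius 1/49
input a2: applying the 2 nested substitutions gives center (1/14, 0), radius 1/49


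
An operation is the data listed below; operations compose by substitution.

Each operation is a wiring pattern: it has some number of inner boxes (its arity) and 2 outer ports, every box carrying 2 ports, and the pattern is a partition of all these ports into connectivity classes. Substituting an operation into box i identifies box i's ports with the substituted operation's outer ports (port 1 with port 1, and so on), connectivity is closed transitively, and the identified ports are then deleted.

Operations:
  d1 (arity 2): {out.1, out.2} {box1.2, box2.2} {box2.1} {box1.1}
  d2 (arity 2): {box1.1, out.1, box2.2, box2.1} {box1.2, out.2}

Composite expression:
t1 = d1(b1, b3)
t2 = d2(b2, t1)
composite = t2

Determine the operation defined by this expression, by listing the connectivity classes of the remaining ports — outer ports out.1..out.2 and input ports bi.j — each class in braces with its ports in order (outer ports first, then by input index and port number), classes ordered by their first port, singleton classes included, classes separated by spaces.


{out.1, b2.1} {out.2, b2.2} {b1.1} {b1.2, b3.2} {b3.1}

Two ports join when wires chain via d2-identified ports.
after d1, the pattern on (b1, b3) reads {out.1, out.2} {b1.1} {b1.2, b3.2} {b3.1} (out.j = its outer ports)
after d2, the pattern on (b2, b1, b3) reads {out.1, b2.1} {out.2, b2.2} {b1.1} {b1.2, b3.2} {b3.1} (out.j = its outer ports)


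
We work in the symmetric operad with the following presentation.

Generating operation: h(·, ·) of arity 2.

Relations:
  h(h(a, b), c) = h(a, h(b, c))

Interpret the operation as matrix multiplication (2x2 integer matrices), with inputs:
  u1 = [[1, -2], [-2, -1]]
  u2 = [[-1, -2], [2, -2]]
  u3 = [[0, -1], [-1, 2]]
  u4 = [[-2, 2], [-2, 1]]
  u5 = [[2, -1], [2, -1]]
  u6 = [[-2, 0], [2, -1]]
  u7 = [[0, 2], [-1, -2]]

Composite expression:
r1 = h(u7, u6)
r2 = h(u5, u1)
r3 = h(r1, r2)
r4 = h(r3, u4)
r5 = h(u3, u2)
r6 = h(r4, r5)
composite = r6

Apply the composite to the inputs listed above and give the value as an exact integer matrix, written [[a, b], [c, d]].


[[58, -28], [0, 0]]

h(u7, u6) = [[4, -2], [-2, 2]]
h(u5, u1) = [[4, -3], [4, -3]]
h(h(u7, u6), h(u5, u1)) = [[8, -6], [0, 0]]
h(h(h(u7, u6), h(u5, u1)), u4) = [[-4, 10], [0, 0]]
h(u3, u2) = [[-2, 2], [5, -2]]
h(h(h(h(u7, u6), h(u5, u1)), u4), h(u3, u2)) = [[58, -28], [0, 0]]


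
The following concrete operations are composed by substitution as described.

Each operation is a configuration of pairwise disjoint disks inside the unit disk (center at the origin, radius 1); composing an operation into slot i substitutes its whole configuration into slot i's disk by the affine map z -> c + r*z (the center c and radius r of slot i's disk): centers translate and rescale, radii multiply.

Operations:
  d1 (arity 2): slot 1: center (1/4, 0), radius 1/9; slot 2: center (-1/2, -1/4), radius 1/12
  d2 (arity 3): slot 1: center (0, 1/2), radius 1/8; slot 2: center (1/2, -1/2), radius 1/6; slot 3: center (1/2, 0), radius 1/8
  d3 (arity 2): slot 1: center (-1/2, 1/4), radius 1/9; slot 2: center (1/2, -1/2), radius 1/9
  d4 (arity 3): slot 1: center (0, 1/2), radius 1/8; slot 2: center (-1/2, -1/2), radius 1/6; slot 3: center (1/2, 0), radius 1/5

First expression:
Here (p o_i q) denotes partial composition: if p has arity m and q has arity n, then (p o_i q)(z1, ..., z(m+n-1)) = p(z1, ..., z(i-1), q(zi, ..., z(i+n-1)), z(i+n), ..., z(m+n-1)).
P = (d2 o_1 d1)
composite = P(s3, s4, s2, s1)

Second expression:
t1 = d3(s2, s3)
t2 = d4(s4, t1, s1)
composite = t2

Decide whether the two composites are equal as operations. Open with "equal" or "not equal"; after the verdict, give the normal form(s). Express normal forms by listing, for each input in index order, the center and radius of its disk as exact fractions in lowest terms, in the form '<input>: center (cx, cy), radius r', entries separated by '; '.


The first composite normalizes to s1: center (1/2, 0), radius 1/8; s2: center (1/2, -1/2), radius 1/6; s3: center (1/32, 1/2), radius 1/72; s4: center (-1/16, 15/32), radius 1/96
The second composite normalizes to s1: center (1/2, 0), radius 1/5; s2: center (-7/12, -11/24), radius 1/54; s3: center (-5/12, -7/12), radius 1/54; s4: center (0, 1/2), radius 1/8
Distinct normal forms: not equal.

not equal; the first gives s1: center (1/2, 0), radius 1/8; s2: center (1/2, -1/2), radius 1/6; s3: center (1/32, 1/2), radius 1/72; s4: center (-1/16, 15/32), radius 1/96 and the second s1: center (1/2, 0), radius 1/5; s2: center (-7/12, -11/24), radius 1/54; s3: center (-5/12, -7/12), radius 1/54; s4: center (0, 1/2), radius 1/8


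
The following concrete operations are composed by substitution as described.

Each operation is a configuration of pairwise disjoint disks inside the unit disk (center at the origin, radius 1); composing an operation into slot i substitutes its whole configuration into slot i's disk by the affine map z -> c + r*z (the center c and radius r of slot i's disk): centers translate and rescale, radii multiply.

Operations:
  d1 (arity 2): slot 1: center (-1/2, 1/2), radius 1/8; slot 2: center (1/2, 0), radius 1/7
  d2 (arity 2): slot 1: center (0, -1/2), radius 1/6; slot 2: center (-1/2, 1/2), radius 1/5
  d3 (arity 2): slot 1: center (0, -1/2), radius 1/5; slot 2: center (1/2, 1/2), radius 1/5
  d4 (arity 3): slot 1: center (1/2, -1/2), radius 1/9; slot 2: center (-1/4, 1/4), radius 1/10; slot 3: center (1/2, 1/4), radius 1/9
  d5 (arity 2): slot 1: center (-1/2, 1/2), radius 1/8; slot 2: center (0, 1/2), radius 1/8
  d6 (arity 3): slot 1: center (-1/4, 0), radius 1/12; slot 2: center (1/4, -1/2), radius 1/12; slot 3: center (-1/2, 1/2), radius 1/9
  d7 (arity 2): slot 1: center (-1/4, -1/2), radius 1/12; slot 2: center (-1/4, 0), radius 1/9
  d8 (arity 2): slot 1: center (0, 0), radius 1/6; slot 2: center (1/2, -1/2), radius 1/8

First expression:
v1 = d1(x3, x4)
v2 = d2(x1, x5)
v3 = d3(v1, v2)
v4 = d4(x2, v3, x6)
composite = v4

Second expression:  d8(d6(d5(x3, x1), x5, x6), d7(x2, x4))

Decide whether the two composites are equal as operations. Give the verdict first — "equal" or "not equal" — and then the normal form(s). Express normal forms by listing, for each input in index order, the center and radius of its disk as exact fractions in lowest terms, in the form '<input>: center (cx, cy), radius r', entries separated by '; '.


not equal: they reduce to x1: center (-1/5, 29/100), radius 1/300; x2: center (1/2, -1/2), radius 1/9; x3: center (-13/50, 21/100), radius 1/400; x4: center (-6/25, 1/5), radius 1/350; x5: center (-21/100, 31/100), radius 1/250; x6: center (1/2, 1/4), radius 1/9 and x1: center (-1/24, 1/144), radius 1/576; x2: center (15/32, -9/16), radius 1/96; x3: center (-7/144, 1/144), radius 1/576; x4: center (15/32, -1/2), radius 1/72; x5: center (1/24, -1/12), radius 1/72; x6: center (-1/12, 1/12), radius 1/54


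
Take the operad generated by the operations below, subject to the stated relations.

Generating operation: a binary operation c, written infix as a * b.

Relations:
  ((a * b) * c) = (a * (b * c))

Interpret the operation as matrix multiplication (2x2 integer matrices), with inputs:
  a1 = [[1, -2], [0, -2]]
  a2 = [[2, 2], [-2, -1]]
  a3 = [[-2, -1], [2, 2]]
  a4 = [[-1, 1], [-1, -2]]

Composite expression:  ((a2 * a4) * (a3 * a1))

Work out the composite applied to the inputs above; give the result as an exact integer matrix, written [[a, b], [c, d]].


(a2 * a4) = [[-4, -2], [3, 0]]
(a3 * a1) = [[-2, 6], [2, -8]]
((a2 * a4) * (a3 * a1)) = [[4, -8], [-6, 18]]

[[4, -8], [-6, 18]]


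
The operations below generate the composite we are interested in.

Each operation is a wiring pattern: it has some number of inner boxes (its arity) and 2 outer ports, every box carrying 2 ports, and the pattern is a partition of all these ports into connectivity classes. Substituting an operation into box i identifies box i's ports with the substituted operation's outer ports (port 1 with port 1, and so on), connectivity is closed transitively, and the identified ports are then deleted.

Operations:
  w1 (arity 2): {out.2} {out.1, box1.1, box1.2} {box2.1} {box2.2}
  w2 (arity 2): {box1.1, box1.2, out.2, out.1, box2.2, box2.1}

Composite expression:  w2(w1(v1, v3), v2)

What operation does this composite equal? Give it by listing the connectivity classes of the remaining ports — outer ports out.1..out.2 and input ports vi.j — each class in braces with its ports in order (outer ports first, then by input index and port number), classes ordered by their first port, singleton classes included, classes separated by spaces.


{out.1, out.2, v1.1, v1.2, v2.1, v2.2} {v3.1} {v3.2}

After gluing at w2, chains via deleted ports link the v-ports.
through w1, on inputs (v1, v3): {out.1, v1.1, v1.2} {out.2} {v3.1} {v3.2} (out.j = stage outer ports)
through w2, on inputs (v1, v3, v2): {out.1, out.2, v1.1, v1.2, v2.1, v2.2} {v3.1} {v3.2} (out.j = stage outer ports)
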